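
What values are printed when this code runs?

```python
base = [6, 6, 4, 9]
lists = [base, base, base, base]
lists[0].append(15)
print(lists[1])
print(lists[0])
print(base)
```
[6, 6, 4, 9, 15]
[6, 6, 4, 9, 15]
[6, 6, 4, 9, 15]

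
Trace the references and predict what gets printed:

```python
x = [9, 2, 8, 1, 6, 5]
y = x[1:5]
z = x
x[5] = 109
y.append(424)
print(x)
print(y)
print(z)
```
[9, 2, 8, 1, 6, 109]
[2, 8, 1, 6, 424]
[9, 2, 8, 1, 6, 109]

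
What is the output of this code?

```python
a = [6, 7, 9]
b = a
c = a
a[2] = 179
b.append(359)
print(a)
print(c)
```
[6, 7, 179, 359]
[6, 7, 179, 359]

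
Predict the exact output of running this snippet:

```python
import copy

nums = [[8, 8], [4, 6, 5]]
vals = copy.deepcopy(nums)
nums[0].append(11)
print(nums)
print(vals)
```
[[8, 8, 11], [4, 6, 5]]
[[8, 8], [4, 6, 5]]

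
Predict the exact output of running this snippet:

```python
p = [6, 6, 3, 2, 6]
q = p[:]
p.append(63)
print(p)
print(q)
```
[6, 6, 3, 2, 6, 63]
[6, 6, 3, 2, 6]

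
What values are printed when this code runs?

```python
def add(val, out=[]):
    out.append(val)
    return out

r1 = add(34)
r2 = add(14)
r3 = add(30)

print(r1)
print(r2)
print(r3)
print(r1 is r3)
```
[34, 14, 30]
[34, 14, 30]
[34, 14, 30]
True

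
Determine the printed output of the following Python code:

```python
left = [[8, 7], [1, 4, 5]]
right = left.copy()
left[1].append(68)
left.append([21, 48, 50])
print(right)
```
[[8, 7], [1, 4, 5, 68]]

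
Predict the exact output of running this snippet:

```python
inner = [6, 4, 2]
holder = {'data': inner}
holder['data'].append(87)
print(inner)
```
[6, 4, 2, 87]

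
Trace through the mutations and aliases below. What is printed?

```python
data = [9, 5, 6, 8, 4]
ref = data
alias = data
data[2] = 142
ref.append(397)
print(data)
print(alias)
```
[9, 5, 142, 8, 4, 397]
[9, 5, 142, 8, 4, 397]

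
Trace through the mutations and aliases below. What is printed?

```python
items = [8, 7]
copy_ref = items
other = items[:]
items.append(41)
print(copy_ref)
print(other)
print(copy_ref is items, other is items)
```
[8, 7, 41]
[8, 7]
True False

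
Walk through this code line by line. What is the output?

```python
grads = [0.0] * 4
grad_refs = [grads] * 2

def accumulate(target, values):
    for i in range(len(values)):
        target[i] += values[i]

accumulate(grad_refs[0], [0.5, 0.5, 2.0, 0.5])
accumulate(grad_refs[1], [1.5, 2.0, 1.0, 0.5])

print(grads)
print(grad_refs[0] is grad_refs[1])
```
[2.0, 2.5, 3.0, 1.0]
True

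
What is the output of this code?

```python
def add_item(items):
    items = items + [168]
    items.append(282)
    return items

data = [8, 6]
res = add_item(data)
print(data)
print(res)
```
[8, 6]
[8, 6, 168, 282]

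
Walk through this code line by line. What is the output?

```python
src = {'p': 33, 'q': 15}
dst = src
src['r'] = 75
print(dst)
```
{'p': 33, 'q': 15, 'r': 75}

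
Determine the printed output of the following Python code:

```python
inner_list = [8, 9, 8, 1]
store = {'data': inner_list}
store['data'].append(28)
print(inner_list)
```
[8, 9, 8, 1, 28]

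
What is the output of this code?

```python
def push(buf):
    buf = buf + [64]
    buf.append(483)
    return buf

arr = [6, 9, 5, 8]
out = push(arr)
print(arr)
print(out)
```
[6, 9, 5, 8]
[6, 9, 5, 8, 64, 483]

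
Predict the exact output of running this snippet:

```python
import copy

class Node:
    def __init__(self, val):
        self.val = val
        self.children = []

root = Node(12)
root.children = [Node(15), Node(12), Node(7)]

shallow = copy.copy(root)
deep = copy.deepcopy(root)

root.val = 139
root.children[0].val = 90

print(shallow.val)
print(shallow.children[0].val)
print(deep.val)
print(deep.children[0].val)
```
12
90
12
15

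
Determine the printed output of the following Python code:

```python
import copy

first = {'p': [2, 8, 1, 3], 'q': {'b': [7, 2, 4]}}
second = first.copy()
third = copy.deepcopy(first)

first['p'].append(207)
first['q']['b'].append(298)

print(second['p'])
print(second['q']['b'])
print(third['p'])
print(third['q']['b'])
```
[2, 8, 1, 3, 207]
[7, 2, 4, 298]
[2, 8, 1, 3]
[7, 2, 4]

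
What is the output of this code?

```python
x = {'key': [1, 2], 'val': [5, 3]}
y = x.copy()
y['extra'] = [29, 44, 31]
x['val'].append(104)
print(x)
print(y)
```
{'key': [1, 2], 'val': [5, 3, 104]}
{'key': [1, 2], 'val': [5, 3, 104], 'extra': [29, 44, 31]}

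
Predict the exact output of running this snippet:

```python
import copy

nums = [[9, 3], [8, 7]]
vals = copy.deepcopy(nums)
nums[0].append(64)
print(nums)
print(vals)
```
[[9, 3, 64], [8, 7]]
[[9, 3], [8, 7]]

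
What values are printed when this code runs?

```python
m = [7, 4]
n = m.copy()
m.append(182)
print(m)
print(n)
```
[7, 4, 182]
[7, 4]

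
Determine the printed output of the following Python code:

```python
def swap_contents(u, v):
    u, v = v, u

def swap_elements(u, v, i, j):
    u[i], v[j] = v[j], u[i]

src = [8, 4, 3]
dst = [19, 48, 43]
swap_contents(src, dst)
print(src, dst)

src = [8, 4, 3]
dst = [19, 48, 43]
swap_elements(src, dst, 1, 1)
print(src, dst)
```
[8, 4, 3] [19, 48, 43]
[8, 48, 3] [19, 4, 43]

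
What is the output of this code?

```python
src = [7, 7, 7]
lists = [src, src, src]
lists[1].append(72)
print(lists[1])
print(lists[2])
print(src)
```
[7, 7, 7, 72]
[7, 7, 7, 72]
[7, 7, 7, 72]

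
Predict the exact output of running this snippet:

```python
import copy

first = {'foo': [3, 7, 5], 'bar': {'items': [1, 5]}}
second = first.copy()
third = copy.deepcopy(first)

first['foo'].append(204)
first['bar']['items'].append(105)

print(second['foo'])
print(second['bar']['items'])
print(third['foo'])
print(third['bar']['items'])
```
[3, 7, 5, 204]
[1, 5, 105]
[3, 7, 5]
[1, 5]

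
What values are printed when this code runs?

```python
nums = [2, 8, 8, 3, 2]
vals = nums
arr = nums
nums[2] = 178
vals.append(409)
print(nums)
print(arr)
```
[2, 8, 178, 3, 2, 409]
[2, 8, 178, 3, 2, 409]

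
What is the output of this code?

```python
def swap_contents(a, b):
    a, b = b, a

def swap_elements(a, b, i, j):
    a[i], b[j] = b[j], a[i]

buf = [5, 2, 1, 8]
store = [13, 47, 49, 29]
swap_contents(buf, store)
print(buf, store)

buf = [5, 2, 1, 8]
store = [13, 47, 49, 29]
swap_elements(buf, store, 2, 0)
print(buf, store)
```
[5, 2, 1, 8] [13, 47, 49, 29]
[5, 2, 13, 8] [1, 47, 49, 29]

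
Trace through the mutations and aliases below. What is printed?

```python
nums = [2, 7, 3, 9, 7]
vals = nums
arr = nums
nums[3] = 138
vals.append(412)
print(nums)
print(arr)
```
[2, 7, 3, 138, 7, 412]
[2, 7, 3, 138, 7, 412]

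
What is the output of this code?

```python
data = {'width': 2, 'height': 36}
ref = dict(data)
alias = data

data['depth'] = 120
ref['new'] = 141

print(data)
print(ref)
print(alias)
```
{'width': 2, 'height': 36, 'depth': 120}
{'width': 2, 'height': 36, 'new': 141}
{'width': 2, 'height': 36, 'depth': 120}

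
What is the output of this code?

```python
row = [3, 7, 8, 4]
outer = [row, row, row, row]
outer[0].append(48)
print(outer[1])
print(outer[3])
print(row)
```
[3, 7, 8, 4, 48]
[3, 7, 8, 4, 48]
[3, 7, 8, 4, 48]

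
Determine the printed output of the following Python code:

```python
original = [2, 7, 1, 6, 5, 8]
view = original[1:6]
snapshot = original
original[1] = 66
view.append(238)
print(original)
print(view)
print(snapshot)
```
[2, 66, 1, 6, 5, 8]
[7, 1, 6, 5, 8, 238]
[2, 66, 1, 6, 5, 8]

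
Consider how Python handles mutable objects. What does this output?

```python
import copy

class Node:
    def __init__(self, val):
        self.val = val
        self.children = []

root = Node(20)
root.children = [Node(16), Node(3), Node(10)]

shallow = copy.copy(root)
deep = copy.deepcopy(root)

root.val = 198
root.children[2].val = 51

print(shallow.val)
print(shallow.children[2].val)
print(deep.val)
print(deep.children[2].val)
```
20
51
20
10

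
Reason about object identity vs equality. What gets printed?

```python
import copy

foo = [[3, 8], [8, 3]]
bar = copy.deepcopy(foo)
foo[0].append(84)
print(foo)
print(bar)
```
[[3, 8, 84], [8, 3]]
[[3, 8], [8, 3]]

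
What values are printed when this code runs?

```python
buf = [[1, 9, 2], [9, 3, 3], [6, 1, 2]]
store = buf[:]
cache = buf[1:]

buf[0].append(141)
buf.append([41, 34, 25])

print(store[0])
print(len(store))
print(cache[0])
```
[1, 9, 2, 141]
3
[9, 3, 3]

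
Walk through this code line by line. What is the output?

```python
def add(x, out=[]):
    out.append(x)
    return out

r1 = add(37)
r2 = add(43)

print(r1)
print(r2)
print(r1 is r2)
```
[37, 43]
[37, 43]
True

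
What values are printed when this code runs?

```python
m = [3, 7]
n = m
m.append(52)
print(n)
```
[3, 7, 52]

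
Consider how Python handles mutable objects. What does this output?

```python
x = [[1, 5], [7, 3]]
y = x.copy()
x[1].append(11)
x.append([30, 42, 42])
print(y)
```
[[1, 5], [7, 3, 11]]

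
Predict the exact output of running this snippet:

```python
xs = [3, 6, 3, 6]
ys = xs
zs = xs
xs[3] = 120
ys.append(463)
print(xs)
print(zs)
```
[3, 6, 3, 120, 463]
[3, 6, 3, 120, 463]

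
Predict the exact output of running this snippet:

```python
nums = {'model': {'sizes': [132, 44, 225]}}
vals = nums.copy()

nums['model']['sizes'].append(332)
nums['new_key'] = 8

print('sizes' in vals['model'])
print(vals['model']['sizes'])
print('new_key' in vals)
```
True
[132, 44, 225, 332]
False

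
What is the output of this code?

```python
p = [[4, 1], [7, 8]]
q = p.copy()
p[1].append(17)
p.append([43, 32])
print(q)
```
[[4, 1], [7, 8, 17]]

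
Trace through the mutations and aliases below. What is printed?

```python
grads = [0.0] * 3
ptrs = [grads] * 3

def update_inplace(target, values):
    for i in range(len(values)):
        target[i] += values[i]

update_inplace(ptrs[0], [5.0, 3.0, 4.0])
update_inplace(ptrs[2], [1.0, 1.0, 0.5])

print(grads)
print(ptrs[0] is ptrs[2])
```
[6.0, 4.0, 4.5]
True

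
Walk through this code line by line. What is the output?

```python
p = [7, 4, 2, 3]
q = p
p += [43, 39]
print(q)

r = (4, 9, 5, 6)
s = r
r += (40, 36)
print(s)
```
[7, 4, 2, 3, 43, 39]
(4, 9, 5, 6)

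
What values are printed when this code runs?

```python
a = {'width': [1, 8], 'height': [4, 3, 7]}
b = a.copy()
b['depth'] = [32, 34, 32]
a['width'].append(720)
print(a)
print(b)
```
{'width': [1, 8, 720], 'height': [4, 3, 7]}
{'width': [1, 8, 720], 'height': [4, 3, 7], 'depth': [32, 34, 32]}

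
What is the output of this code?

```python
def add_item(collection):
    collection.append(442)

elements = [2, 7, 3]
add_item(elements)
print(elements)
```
[2, 7, 3, 442]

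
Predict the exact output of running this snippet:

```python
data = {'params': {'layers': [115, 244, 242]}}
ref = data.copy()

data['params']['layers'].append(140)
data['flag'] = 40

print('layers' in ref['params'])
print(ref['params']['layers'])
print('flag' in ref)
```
True
[115, 244, 242, 140]
False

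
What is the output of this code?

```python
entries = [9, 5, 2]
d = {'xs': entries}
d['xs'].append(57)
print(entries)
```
[9, 5, 2, 57]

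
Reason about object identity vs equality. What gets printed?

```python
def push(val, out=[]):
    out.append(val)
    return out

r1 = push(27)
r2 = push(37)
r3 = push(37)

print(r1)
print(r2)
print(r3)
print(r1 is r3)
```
[27, 37, 37]
[27, 37, 37]
[27, 37, 37]
True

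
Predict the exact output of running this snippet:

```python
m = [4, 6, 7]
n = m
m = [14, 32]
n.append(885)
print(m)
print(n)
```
[14, 32]
[4, 6, 7, 885]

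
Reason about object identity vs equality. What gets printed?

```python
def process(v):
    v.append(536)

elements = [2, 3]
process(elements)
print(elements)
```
[2, 3, 536]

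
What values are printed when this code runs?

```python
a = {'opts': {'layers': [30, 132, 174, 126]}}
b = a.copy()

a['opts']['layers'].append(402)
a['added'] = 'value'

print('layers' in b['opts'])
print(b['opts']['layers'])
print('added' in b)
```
True
[30, 132, 174, 126, 402]
False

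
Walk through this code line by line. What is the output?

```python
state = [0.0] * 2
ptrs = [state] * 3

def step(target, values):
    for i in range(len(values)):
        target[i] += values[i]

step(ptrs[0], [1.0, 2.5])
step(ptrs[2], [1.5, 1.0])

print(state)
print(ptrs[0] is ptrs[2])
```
[2.5, 3.5]
True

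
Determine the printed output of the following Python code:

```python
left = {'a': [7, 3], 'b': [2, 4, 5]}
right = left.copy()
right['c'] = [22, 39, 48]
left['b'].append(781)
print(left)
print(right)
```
{'a': [7, 3], 'b': [2, 4, 5, 781]}
{'a': [7, 3], 'b': [2, 4, 5, 781], 'c': [22, 39, 48]}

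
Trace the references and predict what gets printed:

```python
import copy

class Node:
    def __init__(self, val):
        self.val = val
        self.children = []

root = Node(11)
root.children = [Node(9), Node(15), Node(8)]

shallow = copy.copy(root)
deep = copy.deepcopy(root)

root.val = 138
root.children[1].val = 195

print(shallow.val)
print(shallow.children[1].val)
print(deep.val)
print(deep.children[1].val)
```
11
195
11
15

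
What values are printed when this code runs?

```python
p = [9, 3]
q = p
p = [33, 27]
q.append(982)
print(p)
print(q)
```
[33, 27]
[9, 3, 982]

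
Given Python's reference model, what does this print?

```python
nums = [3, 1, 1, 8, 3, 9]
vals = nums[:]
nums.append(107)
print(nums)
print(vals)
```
[3, 1, 1, 8, 3, 9, 107]
[3, 1, 1, 8, 3, 9]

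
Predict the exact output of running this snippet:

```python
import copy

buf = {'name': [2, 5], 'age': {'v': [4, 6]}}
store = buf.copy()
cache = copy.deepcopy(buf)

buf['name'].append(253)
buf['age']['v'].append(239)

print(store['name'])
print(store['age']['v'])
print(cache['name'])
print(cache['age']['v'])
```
[2, 5, 253]
[4, 6, 239]
[2, 5]
[4, 6]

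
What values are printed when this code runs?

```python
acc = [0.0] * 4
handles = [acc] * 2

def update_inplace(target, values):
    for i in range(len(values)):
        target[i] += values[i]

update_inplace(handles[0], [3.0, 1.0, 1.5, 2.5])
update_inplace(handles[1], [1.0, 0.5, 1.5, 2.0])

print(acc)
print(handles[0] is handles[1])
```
[4.0, 1.5, 3.0, 4.5]
True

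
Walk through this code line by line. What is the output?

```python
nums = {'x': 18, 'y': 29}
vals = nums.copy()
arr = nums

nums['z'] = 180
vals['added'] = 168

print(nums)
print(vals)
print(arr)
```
{'x': 18, 'y': 29, 'z': 180}
{'x': 18, 'y': 29, 'added': 168}
{'x': 18, 'y': 29, 'z': 180}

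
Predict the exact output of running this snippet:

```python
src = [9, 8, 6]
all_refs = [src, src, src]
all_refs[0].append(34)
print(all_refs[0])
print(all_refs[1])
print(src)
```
[9, 8, 6, 34]
[9, 8, 6, 34]
[9, 8, 6, 34]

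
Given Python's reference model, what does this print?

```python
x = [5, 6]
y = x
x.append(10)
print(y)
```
[5, 6, 10]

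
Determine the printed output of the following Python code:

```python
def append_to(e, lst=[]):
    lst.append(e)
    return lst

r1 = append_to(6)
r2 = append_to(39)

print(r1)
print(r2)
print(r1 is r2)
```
[6, 39]
[6, 39]
True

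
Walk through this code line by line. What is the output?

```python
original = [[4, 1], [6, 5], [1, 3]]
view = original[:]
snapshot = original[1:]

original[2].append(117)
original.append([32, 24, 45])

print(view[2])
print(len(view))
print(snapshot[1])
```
[1, 3, 117]
3
[1, 3, 117]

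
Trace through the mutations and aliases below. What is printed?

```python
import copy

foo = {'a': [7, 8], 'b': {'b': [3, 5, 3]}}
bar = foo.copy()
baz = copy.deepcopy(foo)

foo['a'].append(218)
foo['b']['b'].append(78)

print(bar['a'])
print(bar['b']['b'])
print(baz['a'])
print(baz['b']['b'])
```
[7, 8, 218]
[3, 5, 3, 78]
[7, 8]
[3, 5, 3]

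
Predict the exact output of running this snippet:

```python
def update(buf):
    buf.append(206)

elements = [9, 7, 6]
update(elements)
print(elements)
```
[9, 7, 6, 206]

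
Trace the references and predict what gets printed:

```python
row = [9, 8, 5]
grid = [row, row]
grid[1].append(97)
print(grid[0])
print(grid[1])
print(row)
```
[9, 8, 5, 97]
[9, 8, 5, 97]
[9, 8, 5, 97]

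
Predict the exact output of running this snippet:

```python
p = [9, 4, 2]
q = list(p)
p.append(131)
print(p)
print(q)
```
[9, 4, 2, 131]
[9, 4, 2]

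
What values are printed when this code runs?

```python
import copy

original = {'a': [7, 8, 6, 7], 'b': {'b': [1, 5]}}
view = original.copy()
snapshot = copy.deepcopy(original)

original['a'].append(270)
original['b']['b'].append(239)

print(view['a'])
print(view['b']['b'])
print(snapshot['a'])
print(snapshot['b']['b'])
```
[7, 8, 6, 7, 270]
[1, 5, 239]
[7, 8, 6, 7]
[1, 5]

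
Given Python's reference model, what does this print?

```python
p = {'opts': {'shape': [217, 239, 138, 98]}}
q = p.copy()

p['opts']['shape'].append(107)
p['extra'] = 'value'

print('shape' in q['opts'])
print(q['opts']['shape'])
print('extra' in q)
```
True
[217, 239, 138, 98, 107]
False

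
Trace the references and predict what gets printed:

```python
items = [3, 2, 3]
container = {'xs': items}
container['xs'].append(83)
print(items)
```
[3, 2, 3, 83]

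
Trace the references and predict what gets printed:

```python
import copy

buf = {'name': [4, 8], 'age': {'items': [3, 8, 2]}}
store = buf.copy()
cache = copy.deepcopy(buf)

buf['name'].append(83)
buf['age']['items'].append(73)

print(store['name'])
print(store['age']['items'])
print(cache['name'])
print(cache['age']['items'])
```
[4, 8, 83]
[3, 8, 2, 73]
[4, 8]
[3, 8, 2]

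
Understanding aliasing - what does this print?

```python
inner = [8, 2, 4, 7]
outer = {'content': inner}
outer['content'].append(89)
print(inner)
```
[8, 2, 4, 7, 89]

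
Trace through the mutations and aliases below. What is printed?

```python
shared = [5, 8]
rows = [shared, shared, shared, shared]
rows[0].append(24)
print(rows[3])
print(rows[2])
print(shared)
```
[5, 8, 24]
[5, 8, 24]
[5, 8, 24]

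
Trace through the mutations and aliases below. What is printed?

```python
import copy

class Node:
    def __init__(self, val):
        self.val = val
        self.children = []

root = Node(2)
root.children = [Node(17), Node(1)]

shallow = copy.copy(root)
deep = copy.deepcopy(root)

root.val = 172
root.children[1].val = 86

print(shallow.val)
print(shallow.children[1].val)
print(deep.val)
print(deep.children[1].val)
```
2
86
2
1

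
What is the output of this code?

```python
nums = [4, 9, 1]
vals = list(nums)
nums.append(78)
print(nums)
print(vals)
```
[4, 9, 1, 78]
[4, 9, 1]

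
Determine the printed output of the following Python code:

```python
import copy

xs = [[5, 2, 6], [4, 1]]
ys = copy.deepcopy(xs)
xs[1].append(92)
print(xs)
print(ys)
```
[[5, 2, 6], [4, 1, 92]]
[[5, 2, 6], [4, 1]]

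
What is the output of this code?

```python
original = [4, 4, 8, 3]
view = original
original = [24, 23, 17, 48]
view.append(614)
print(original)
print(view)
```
[24, 23, 17, 48]
[4, 4, 8, 3, 614]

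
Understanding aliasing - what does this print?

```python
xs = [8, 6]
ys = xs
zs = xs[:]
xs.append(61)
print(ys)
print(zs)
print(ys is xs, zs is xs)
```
[8, 6, 61]
[8, 6]
True False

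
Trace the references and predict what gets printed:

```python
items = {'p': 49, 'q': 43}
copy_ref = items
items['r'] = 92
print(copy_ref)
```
{'p': 49, 'q': 43, 'r': 92}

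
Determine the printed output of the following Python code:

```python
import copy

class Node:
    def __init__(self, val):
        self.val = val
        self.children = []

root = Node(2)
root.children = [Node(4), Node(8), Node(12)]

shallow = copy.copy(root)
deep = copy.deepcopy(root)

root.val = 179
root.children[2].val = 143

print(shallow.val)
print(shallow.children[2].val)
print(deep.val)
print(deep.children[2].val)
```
2
143
2
12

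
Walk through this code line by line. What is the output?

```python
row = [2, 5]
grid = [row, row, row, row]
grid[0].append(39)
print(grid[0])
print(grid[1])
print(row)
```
[2, 5, 39]
[2, 5, 39]
[2, 5, 39]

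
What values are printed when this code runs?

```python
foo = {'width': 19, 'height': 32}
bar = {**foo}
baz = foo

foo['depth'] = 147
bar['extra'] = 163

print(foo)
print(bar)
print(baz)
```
{'width': 19, 'height': 32, 'depth': 147}
{'width': 19, 'height': 32, 'extra': 163}
{'width': 19, 'height': 32, 'depth': 147}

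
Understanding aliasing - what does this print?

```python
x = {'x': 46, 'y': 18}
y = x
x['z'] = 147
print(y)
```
{'x': 46, 'y': 18, 'z': 147}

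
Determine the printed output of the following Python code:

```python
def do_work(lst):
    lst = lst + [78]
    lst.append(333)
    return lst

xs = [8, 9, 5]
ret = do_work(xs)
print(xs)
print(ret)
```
[8, 9, 5]
[8, 9, 5, 78, 333]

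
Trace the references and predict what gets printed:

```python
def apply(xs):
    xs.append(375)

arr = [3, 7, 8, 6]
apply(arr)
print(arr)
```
[3, 7, 8, 6, 375]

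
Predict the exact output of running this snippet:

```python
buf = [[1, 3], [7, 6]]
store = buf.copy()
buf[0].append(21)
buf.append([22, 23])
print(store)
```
[[1, 3, 21], [7, 6]]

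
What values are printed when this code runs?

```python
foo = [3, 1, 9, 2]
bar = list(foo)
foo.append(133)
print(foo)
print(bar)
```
[3, 1, 9, 2, 133]
[3, 1, 9, 2]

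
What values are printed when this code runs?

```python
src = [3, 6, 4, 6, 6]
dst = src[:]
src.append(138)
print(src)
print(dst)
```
[3, 6, 4, 6, 6, 138]
[3, 6, 4, 6, 6]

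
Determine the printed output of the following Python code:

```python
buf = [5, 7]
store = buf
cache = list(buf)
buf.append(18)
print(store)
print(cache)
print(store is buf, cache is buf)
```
[5, 7, 18]
[5, 7]
True False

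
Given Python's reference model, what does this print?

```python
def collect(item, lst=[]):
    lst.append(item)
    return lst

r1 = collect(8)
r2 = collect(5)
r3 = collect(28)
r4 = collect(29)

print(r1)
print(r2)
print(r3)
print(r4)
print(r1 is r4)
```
[8, 5, 28, 29]
[8, 5, 28, 29]
[8, 5, 28, 29]
[8, 5, 28, 29]
True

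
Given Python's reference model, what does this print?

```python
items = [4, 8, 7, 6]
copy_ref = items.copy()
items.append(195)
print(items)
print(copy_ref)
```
[4, 8, 7, 6, 195]
[4, 8, 7, 6]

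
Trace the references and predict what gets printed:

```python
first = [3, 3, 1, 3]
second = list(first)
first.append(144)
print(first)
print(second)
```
[3, 3, 1, 3, 144]
[3, 3, 1, 3]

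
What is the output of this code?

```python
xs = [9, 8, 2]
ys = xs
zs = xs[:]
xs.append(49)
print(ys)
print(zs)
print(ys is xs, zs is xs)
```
[9, 8, 2, 49]
[9, 8, 2]
True False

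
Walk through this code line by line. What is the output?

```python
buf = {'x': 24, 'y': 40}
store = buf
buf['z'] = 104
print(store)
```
{'x': 24, 'y': 40, 'z': 104}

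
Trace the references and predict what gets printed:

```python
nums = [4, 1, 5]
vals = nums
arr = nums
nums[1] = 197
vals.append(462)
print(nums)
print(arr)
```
[4, 197, 5, 462]
[4, 197, 5, 462]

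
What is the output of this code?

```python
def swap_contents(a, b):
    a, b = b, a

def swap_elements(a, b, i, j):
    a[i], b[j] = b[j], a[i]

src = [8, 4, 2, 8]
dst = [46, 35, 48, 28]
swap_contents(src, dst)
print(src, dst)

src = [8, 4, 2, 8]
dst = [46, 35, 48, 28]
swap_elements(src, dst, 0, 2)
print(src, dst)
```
[8, 4, 2, 8] [46, 35, 48, 28]
[48, 4, 2, 8] [46, 35, 8, 28]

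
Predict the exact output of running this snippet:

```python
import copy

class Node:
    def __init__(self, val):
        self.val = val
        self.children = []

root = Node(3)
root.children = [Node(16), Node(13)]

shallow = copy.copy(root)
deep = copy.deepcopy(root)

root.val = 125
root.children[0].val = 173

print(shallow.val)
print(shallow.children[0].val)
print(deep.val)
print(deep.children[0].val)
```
3
173
3
16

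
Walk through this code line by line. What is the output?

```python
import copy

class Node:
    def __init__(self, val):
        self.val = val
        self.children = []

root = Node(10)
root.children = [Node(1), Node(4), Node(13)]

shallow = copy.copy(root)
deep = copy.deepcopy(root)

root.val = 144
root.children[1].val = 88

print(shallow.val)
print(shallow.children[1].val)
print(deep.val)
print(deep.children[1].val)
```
10
88
10
4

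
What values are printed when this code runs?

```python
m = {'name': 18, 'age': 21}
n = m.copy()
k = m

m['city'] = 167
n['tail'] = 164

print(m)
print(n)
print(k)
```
{'name': 18, 'age': 21, 'city': 167}
{'name': 18, 'age': 21, 'tail': 164}
{'name': 18, 'age': 21, 'city': 167}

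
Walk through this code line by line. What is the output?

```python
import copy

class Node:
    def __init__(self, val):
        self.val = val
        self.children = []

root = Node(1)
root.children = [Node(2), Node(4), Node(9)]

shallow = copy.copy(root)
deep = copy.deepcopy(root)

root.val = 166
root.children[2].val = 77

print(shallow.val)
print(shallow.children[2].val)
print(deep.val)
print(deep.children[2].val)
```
1
77
1
9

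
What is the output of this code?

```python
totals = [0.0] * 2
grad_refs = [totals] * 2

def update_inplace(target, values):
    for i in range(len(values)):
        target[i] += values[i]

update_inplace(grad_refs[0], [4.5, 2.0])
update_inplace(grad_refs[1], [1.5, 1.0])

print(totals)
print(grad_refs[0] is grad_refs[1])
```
[6.0, 3.0]
True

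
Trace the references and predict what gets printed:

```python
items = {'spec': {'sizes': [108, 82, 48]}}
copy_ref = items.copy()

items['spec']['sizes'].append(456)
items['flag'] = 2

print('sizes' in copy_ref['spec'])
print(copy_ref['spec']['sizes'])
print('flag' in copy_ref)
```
True
[108, 82, 48, 456]
False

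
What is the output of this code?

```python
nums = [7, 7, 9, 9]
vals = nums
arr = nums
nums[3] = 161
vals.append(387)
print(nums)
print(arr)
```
[7, 7, 9, 161, 387]
[7, 7, 9, 161, 387]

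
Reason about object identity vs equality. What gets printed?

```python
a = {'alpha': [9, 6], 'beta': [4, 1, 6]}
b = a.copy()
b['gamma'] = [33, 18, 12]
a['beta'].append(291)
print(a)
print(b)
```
{'alpha': [9, 6], 'beta': [4, 1, 6, 291]}
{'alpha': [9, 6], 'beta': [4, 1, 6, 291], 'gamma': [33, 18, 12]}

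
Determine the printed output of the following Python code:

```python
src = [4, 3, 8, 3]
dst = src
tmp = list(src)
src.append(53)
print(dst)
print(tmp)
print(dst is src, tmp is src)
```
[4, 3, 8, 3, 53]
[4, 3, 8, 3]
True False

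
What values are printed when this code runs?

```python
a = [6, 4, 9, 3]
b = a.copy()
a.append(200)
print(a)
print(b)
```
[6, 4, 9, 3, 200]
[6, 4, 9, 3]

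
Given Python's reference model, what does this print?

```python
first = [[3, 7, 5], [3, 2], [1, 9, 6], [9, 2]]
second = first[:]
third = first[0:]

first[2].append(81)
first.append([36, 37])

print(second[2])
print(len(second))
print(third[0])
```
[1, 9, 6, 81]
4
[3, 7, 5]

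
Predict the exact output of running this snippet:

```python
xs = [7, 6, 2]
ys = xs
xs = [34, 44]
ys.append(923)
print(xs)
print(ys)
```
[34, 44]
[7, 6, 2, 923]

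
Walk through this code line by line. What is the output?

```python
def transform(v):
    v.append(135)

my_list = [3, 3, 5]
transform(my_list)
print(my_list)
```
[3, 3, 5, 135]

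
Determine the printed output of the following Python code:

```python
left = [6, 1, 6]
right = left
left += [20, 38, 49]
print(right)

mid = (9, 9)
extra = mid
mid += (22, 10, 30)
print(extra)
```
[6, 1, 6, 20, 38, 49]
(9, 9)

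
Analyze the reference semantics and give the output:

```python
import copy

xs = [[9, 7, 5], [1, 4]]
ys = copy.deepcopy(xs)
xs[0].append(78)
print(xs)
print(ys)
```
[[9, 7, 5, 78], [1, 4]]
[[9, 7, 5], [1, 4]]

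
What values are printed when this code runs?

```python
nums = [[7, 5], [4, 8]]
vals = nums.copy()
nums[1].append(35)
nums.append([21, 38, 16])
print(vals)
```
[[7, 5], [4, 8, 35]]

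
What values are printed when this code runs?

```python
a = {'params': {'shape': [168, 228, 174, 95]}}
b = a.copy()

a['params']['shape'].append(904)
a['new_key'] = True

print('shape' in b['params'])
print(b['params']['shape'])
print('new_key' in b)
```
True
[168, 228, 174, 95, 904]
False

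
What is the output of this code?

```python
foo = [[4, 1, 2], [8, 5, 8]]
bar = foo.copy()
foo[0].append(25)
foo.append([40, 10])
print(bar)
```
[[4, 1, 2, 25], [8, 5, 8]]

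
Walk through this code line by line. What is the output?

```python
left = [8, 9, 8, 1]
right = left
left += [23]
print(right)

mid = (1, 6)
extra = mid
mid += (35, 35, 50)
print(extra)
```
[8, 9, 8, 1, 23]
(1, 6)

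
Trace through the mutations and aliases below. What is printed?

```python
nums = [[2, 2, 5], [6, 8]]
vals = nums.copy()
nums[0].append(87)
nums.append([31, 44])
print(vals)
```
[[2, 2, 5, 87], [6, 8]]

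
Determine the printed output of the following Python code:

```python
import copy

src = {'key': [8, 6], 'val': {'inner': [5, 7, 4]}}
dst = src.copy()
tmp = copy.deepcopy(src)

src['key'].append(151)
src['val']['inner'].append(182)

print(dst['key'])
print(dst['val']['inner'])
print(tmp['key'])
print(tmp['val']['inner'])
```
[8, 6, 151]
[5, 7, 4, 182]
[8, 6]
[5, 7, 4]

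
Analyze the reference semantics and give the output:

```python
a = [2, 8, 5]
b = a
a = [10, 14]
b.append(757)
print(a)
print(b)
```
[10, 14]
[2, 8, 5, 757]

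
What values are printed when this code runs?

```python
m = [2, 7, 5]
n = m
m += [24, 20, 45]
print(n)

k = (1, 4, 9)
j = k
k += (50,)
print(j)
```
[2, 7, 5, 24, 20, 45]
(1, 4, 9)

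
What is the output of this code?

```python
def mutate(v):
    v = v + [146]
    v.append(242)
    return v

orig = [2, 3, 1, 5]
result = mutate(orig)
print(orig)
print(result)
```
[2, 3, 1, 5]
[2, 3, 1, 5, 146, 242]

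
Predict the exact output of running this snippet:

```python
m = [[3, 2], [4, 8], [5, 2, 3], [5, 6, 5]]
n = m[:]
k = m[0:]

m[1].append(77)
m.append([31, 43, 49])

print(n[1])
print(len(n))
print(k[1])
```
[4, 8, 77]
4
[4, 8, 77]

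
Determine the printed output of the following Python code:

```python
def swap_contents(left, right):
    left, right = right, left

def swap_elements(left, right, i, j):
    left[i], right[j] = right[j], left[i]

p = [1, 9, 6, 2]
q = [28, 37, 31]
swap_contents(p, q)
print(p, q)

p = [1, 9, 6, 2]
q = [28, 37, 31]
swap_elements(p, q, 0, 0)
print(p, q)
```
[1, 9, 6, 2] [28, 37, 31]
[28, 9, 6, 2] [1, 37, 31]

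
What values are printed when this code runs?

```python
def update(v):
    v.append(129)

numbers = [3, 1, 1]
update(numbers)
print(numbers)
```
[3, 1, 1, 129]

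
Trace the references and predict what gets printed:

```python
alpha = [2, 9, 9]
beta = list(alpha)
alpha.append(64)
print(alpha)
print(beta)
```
[2, 9, 9, 64]
[2, 9, 9]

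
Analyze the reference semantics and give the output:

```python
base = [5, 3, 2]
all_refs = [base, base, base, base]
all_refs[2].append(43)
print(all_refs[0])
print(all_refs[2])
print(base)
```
[5, 3, 2, 43]
[5, 3, 2, 43]
[5, 3, 2, 43]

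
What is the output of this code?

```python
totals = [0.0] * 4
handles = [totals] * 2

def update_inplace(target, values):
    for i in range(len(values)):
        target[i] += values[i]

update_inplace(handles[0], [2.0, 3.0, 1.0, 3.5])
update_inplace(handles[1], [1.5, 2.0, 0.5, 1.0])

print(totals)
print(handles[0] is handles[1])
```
[3.5, 5.0, 1.5, 4.5]
True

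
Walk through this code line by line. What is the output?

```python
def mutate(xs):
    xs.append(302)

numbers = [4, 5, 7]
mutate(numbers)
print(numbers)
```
[4, 5, 7, 302]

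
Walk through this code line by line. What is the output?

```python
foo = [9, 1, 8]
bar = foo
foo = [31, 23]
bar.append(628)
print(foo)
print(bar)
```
[31, 23]
[9, 1, 8, 628]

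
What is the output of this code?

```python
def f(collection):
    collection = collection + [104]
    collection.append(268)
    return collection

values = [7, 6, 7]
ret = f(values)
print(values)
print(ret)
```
[7, 6, 7]
[7, 6, 7, 104, 268]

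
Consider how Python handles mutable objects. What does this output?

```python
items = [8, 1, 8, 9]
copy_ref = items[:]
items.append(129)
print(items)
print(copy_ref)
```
[8, 1, 8, 9, 129]
[8, 1, 8, 9]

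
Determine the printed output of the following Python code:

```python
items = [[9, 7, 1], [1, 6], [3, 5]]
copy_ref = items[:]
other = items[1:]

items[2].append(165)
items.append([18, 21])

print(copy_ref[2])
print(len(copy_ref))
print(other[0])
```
[3, 5, 165]
3
[1, 6]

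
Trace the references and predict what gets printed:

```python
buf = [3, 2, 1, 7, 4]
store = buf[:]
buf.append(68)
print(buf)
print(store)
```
[3, 2, 1, 7, 4, 68]
[3, 2, 1, 7, 4]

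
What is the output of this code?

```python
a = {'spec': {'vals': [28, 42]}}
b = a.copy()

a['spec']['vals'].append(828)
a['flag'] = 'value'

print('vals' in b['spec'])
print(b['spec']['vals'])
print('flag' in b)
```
True
[28, 42, 828]
False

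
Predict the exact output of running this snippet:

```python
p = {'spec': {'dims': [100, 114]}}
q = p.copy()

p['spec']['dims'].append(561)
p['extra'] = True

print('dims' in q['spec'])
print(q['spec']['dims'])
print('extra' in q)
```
True
[100, 114, 561]
False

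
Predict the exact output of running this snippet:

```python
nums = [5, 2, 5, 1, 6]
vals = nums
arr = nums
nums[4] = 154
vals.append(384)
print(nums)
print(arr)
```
[5, 2, 5, 1, 154, 384]
[5, 2, 5, 1, 154, 384]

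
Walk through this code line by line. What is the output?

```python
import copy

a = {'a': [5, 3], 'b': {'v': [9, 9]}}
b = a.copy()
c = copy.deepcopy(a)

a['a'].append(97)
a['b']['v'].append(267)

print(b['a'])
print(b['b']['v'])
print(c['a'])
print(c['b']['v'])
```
[5, 3, 97]
[9, 9, 267]
[5, 3]
[9, 9]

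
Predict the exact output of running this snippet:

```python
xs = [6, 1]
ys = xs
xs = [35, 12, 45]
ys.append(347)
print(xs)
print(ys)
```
[35, 12, 45]
[6, 1, 347]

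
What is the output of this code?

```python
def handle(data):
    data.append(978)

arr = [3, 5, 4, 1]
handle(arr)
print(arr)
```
[3, 5, 4, 1, 978]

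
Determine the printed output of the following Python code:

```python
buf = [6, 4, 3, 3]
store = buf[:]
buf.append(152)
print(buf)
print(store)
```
[6, 4, 3, 3, 152]
[6, 4, 3, 3]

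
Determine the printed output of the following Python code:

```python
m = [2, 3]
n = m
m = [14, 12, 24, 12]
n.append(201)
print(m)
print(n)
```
[14, 12, 24, 12]
[2, 3, 201]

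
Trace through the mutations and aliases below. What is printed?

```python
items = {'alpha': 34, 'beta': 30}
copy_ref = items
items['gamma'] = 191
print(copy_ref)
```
{'alpha': 34, 'beta': 30, 'gamma': 191}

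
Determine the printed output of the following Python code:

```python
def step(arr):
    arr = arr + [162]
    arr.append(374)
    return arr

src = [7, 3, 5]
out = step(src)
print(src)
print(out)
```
[7, 3, 5]
[7, 3, 5, 162, 374]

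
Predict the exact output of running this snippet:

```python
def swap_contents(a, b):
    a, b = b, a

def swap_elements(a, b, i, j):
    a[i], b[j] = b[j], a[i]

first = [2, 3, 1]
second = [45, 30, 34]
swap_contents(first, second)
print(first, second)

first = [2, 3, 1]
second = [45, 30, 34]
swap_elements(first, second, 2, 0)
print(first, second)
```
[2, 3, 1] [45, 30, 34]
[2, 3, 45] [1, 30, 34]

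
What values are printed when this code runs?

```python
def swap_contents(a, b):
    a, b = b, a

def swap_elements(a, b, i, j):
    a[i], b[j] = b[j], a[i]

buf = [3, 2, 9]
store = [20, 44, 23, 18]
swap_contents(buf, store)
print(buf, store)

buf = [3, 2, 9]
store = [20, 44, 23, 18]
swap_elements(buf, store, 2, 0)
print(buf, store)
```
[3, 2, 9] [20, 44, 23, 18]
[3, 2, 20] [9, 44, 23, 18]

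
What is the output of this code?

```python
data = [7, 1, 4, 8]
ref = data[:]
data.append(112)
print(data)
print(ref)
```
[7, 1, 4, 8, 112]
[7, 1, 4, 8]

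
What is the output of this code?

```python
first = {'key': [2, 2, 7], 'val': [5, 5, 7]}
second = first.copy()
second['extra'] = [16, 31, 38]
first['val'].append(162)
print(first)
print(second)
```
{'key': [2, 2, 7], 'val': [5, 5, 7, 162]}
{'key': [2, 2, 7], 'val': [5, 5, 7, 162], 'extra': [16, 31, 38]}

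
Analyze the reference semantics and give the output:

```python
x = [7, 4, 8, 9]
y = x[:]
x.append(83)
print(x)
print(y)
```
[7, 4, 8, 9, 83]
[7, 4, 8, 9]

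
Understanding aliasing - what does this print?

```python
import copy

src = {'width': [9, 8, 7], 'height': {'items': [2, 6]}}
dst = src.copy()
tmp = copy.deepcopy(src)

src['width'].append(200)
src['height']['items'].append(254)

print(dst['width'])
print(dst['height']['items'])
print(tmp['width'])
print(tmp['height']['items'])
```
[9, 8, 7, 200]
[2, 6, 254]
[9, 8, 7]
[2, 6]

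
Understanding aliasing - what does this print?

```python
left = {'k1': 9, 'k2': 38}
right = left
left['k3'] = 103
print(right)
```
{'k1': 9, 'k2': 38, 'k3': 103}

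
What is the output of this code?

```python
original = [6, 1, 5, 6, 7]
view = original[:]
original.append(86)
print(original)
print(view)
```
[6, 1, 5, 6, 7, 86]
[6, 1, 5, 6, 7]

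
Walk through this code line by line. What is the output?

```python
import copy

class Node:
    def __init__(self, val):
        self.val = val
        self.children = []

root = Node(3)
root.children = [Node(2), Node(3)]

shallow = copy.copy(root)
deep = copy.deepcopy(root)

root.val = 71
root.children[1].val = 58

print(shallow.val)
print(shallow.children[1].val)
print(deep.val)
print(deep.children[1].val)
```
3
58
3
3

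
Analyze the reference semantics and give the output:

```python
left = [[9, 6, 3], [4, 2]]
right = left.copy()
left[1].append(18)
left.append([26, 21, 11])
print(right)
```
[[9, 6, 3], [4, 2, 18]]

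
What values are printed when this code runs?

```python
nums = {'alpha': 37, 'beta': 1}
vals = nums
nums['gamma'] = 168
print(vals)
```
{'alpha': 37, 'beta': 1, 'gamma': 168}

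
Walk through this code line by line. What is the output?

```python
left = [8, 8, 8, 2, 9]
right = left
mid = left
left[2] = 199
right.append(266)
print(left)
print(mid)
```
[8, 8, 199, 2, 9, 266]
[8, 8, 199, 2, 9, 266]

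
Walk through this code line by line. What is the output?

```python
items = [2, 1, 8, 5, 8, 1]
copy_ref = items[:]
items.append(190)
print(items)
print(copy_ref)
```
[2, 1, 8, 5, 8, 1, 190]
[2, 1, 8, 5, 8, 1]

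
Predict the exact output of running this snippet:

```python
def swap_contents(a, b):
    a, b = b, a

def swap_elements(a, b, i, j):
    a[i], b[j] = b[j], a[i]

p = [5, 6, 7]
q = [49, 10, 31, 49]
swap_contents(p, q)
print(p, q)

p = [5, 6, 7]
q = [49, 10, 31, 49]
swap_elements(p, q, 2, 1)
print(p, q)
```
[5, 6, 7] [49, 10, 31, 49]
[5, 6, 10] [49, 7, 31, 49]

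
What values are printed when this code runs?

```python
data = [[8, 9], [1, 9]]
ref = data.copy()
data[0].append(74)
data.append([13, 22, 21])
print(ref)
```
[[8, 9, 74], [1, 9]]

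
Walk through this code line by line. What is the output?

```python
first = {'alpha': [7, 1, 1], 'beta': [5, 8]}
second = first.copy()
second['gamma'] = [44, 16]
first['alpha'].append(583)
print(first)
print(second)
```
{'alpha': [7, 1, 1, 583], 'beta': [5, 8]}
{'alpha': [7, 1, 1, 583], 'beta': [5, 8], 'gamma': [44, 16]}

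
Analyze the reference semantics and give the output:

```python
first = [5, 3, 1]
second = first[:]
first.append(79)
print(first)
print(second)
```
[5, 3, 1, 79]
[5, 3, 1]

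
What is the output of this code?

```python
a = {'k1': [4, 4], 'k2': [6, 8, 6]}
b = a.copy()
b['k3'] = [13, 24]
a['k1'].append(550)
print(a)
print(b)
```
{'k1': [4, 4, 550], 'k2': [6, 8, 6]}
{'k1': [4, 4, 550], 'k2': [6, 8, 6], 'k3': [13, 24]}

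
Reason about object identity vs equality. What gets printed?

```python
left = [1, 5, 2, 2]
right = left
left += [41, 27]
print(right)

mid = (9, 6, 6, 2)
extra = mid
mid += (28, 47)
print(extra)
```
[1, 5, 2, 2, 41, 27]
(9, 6, 6, 2)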